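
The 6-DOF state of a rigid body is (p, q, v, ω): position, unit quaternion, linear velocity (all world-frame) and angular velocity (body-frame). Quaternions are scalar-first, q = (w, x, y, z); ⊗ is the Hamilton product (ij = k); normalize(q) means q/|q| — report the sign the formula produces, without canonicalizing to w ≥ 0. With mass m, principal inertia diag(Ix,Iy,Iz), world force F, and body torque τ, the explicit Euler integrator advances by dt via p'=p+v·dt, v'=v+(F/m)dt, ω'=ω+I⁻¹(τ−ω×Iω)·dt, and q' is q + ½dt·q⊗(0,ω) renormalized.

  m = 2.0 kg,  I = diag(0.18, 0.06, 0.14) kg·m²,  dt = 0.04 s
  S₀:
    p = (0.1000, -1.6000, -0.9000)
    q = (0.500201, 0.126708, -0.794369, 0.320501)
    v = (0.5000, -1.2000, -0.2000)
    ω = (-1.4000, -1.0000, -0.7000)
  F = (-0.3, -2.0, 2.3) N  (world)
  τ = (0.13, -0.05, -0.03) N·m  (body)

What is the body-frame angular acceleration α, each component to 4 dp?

ω×(Iω) gyroscopic = (0.0560, 0.0392, -0.1680)
(τ − ω×Iω)/I = (0.4111, -1.4867, 0.9857)

α = (0.4111, -1.4867, 0.9857)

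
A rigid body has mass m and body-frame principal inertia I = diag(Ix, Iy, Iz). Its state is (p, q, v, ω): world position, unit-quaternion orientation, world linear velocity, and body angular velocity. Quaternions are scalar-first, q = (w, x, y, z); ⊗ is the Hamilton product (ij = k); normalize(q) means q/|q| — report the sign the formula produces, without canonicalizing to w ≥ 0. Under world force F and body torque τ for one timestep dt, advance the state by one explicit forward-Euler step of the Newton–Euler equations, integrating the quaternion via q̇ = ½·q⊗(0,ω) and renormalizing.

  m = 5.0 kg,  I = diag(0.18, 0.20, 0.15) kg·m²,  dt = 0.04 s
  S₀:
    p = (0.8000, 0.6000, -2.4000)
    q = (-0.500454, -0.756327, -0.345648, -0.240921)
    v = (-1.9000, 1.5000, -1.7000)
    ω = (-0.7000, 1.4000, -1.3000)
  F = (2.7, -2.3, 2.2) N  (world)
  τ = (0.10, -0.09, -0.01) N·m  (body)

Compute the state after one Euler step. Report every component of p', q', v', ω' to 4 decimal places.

p' = (0.7240, 0.6600, -2.4680)
q' = (-0.5072, -0.7330, -0.3756, -0.2537)
v' = (-1.8784, 1.4816, -1.6824)
ω' = (-0.6980, 1.3765, -1.2974)

precession coupling ω×(Iω) = (0.0910, 0.0273, -0.0196)
(τ − ω×Iω)/I = (0.0500, -0.5865, 0.0640)
ω + α·dt = (-0.6980, 1.3765, -1.2974)
Hamilton product q⊗(0,ω) = (-0.3587190, 1.1369496, -1.5152160, -0.6502212)
updated quaternion q' = (-0.5072, -0.7330, -0.3756, -0.2537)
p + v·dt = (0.7240, 0.6600, -2.4680)
v' = v + a·dt = (-1.8784, 1.4816, -1.6824)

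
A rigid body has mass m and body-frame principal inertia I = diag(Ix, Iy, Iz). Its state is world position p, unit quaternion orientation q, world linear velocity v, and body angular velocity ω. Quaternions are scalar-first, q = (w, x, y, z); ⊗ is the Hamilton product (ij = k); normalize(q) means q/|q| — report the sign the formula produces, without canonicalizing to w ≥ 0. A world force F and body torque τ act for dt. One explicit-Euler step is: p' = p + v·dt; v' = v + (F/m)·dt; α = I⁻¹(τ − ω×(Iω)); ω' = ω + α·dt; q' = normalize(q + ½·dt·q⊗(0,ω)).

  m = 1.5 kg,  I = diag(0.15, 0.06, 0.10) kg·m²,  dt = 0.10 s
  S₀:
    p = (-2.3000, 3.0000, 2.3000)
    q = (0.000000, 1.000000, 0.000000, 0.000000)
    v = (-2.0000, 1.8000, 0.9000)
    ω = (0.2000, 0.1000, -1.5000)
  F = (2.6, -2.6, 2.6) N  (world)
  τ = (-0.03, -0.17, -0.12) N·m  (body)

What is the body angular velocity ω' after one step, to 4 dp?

ω' = (0.1840, -0.1583, -1.6182)

gyro term ω×Iω = (-0.0060, -0.0150, -0.0018)
(τ − ω×Iω)/I = (-0.1600, -2.5833, -1.1820)
ω' = ω + α·dt = (0.1840, -0.1583, -1.6182)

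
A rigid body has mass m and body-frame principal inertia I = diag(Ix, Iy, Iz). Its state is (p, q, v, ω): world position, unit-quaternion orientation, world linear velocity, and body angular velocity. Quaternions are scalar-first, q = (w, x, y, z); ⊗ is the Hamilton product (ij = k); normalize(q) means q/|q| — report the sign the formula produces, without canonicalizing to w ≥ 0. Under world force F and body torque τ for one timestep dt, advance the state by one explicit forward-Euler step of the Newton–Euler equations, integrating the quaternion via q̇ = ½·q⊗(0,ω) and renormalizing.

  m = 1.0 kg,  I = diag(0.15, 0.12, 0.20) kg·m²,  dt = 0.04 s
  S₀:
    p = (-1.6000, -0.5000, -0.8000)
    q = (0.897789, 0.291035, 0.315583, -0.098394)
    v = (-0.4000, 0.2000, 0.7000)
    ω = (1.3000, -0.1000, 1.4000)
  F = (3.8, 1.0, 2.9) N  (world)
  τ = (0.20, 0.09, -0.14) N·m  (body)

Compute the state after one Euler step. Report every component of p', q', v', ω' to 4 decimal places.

angular accel α = (1.4080, 1.5083, -0.7195)
ω + α·dt = (1.3563, -0.0397, 1.3712)
q⊗(0,ω) = (-0.2090356, 1.5991025, -0.6251401, 0.8175432)
q' = normalize(q + ½dt·q⊗(0,ω)) = (0.8930, 0.3228, 0.3029, -0.0820)
a = (3.8000, 1.0000, 2.9000)
p + v·dt = (-1.6160, -0.4920, -0.7720)
v' = v + a·dt = (-0.2480, 0.2400, 0.8160)

p' = (-1.6160, -0.4920, -0.7720)
q' = (0.8930, 0.3228, 0.3029, -0.0820)
v' = (-0.2480, 0.2400, 0.8160)
ω' = (1.3563, -0.0397, 1.3712)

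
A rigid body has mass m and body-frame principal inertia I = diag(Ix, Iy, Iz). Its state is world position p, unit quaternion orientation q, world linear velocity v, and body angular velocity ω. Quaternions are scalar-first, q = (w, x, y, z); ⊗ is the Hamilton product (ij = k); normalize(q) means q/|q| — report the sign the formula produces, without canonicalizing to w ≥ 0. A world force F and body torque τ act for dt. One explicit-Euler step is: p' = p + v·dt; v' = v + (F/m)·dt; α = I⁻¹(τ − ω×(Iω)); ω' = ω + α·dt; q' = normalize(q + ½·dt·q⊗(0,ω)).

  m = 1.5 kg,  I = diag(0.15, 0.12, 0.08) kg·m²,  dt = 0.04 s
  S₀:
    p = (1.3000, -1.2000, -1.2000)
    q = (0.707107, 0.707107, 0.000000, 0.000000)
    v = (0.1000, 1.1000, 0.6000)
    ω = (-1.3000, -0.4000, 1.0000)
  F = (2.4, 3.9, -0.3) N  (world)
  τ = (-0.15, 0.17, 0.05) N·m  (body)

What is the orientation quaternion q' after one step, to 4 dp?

q' = (0.7251, 0.6883, -0.0198, 0.0085)

q⊗(0,ω) = (0.9192391, -0.9192391, -0.9899498, 0.4242642)
q' = normalize(q + ½dt·q⊗(0,ω)) = (0.7251, 0.6883, -0.0198, 0.0085)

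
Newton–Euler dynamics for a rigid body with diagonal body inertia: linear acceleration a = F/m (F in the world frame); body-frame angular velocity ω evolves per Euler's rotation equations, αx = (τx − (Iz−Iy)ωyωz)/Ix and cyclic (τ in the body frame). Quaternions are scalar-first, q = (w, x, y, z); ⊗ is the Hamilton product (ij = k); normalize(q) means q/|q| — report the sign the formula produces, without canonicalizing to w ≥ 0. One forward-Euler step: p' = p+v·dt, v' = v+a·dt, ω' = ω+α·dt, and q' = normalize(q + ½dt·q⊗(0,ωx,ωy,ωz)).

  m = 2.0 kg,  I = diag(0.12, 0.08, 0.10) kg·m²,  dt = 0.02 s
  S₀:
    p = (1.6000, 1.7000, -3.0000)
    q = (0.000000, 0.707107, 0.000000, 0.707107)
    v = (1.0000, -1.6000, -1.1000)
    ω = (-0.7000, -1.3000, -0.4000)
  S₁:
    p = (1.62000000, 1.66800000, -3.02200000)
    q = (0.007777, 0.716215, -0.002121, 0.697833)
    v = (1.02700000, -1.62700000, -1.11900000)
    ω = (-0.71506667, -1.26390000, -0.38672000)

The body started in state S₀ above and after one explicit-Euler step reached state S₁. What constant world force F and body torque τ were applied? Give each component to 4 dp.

F = (2.7000, -2.7000, -1.9000)
τ = (-0.0800, 0.1500, 0.0300)

Δω = ω₁−ω₀ = (-0.01506667, 0.03610000, 0.01328000)
precession coupling = (0.0104, 0.0056, -0.0364)
applied torque τ = (-0.0800, 0.1500, 0.0300)
velocity change Δv = (0.02700000, -0.02700000, -0.01900000)
m·(v₁−v₀)/dt = (2.7000, -2.7000, -1.9000)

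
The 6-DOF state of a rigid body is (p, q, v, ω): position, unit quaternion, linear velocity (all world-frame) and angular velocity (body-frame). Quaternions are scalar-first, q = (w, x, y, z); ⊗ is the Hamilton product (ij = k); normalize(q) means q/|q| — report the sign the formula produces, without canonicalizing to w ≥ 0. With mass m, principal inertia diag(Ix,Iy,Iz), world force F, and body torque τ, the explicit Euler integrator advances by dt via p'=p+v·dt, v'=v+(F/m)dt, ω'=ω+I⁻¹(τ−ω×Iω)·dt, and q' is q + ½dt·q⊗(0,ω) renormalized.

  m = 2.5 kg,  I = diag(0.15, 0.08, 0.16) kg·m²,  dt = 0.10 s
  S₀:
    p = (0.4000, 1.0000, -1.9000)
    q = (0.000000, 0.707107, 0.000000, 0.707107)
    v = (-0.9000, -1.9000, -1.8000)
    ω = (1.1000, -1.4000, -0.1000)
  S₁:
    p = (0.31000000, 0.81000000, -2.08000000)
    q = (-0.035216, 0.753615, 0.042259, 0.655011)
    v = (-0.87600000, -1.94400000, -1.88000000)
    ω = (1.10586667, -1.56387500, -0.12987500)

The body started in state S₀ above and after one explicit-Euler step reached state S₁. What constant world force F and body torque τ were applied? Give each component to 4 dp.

F = (0.6000, -1.1000, -2.0000)
τ = (0.0200, -0.1300, 0.0600)

Δω = ω₁−ω₀ = (0.00586667, -0.16387500, -0.02987500)
applied torque τ = (0.0200, -0.1300, 0.0600)
velocity change Δv = (0.02400000, -0.04400000, -0.08000000)
m·(v₁−v₀)/dt = (0.6000, -1.1000, -2.0000)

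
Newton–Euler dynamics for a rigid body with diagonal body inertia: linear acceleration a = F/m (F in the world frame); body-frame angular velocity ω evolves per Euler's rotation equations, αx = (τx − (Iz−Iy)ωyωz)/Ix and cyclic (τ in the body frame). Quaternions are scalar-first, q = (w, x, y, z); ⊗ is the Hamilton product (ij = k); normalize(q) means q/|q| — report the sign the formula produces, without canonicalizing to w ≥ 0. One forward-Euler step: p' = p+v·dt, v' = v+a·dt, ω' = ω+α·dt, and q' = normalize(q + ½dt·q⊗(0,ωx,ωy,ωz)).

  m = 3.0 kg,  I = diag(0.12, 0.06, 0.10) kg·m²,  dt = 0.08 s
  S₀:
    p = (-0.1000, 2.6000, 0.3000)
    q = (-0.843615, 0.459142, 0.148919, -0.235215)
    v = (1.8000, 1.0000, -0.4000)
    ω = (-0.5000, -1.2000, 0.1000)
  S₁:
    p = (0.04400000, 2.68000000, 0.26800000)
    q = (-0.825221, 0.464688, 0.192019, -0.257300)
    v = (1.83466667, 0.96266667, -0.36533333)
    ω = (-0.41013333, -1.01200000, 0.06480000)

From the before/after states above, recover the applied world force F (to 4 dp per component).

Δv = v₁−v₀ = (0.03466667, -0.03733333, 0.03466667)
applied force F = (1.3000, -1.4000, 1.3000)

F = (1.3000, -1.4000, 1.3000)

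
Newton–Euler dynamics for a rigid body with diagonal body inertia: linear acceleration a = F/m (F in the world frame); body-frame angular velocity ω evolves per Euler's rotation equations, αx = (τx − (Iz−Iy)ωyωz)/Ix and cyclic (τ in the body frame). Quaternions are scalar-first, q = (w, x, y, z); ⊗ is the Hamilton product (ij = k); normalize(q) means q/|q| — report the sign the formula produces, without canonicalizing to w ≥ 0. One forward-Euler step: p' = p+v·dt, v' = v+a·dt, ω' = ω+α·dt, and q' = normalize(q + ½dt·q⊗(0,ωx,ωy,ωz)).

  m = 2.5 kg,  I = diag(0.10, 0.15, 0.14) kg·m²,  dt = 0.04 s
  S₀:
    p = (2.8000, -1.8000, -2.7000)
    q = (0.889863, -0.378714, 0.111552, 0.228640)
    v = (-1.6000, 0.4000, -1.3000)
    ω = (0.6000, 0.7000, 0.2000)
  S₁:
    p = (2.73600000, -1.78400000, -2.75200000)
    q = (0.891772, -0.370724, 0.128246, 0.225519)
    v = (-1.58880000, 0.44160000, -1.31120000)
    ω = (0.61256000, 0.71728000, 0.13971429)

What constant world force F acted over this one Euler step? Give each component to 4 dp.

Δv = v₁−v₀ = (0.01120000, 0.04160000, -0.01120000)
applied force F = (0.7000, 2.6000, -0.7000)

F = (0.7000, 2.6000, -0.7000)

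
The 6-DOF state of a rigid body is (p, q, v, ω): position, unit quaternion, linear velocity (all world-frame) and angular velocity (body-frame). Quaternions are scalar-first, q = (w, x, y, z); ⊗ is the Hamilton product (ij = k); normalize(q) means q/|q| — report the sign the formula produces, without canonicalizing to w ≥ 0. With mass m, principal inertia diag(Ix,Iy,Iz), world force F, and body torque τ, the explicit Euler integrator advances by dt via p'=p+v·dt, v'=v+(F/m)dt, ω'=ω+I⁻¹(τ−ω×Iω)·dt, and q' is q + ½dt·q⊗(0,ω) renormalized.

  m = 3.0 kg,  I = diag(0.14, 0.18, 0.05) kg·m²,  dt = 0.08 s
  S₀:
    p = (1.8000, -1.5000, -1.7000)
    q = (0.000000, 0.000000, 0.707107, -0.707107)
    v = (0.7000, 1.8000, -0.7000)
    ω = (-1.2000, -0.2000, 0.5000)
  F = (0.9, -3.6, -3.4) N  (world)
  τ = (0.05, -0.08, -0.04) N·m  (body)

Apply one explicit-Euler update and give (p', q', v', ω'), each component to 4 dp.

precession coupling ω×(Iω) = (0.0130, -0.0540, 0.0096)
angular accel α = (0.2643, -0.1444, -0.9920)
new body rate ω' = (-1.1789, -0.2116, 0.4206)
Hamilton product q⊗(0,ω) = (0.4949749, 0.2121321, 0.8485284, 0.8485284)
updated quaternion q' = (0.0198, 0.0085, 0.7400, -0.6722)
a = F/m = (0.3000, -1.2000, -1.1333)
p + v·dt = (1.8560, -1.3560, -1.7560)
v + (F/m)dt = (0.7240, 1.7040, -0.7907)

p' = (1.8560, -1.3560, -1.7560)
q' = (0.0198, 0.0085, 0.7400, -0.6722)
v' = (0.7240, 1.7040, -0.7907)
ω' = (-1.1789, -0.2116, 0.4206)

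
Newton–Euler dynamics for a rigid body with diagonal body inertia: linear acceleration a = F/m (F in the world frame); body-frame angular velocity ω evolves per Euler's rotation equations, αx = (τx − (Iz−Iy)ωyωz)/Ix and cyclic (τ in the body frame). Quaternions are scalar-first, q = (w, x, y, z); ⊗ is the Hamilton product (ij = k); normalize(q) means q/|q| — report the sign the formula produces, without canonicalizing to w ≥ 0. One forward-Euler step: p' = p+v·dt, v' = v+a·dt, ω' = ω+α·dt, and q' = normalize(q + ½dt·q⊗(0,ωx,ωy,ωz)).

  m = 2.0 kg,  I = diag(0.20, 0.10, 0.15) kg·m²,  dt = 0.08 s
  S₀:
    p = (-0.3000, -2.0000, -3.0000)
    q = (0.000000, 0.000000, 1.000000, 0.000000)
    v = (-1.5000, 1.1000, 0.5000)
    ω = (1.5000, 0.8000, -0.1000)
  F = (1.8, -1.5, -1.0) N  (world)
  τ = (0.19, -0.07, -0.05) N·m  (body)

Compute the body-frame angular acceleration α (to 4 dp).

α = (0.9700, -0.6250, 0.4667)

precession coupling ω×(Iω) = (-0.0040, -0.0075, -0.1200)
(τ − ω×Iω)/I = (0.9700, -0.6250, 0.4667)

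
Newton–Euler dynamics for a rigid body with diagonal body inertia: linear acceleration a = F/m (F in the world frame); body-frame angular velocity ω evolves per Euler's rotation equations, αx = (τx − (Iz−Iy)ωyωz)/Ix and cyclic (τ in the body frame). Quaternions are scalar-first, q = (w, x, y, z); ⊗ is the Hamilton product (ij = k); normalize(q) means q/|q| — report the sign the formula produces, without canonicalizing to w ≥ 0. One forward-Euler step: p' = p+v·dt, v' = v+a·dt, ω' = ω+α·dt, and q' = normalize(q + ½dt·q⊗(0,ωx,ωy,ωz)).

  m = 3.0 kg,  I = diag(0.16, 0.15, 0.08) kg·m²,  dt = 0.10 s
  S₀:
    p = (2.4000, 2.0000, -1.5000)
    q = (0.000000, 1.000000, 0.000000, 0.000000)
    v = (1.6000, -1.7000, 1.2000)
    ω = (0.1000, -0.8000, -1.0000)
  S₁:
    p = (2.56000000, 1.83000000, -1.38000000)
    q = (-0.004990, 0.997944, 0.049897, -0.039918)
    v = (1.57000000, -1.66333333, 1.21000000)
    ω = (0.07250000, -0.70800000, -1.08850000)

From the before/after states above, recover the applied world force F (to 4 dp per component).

velocity change Δv = (-0.03000000, 0.03666667, 0.01000000)
F = m·Δv/dt = (-0.9000, 1.1000, 0.3000)

F = (-0.9000, 1.1000, 0.3000)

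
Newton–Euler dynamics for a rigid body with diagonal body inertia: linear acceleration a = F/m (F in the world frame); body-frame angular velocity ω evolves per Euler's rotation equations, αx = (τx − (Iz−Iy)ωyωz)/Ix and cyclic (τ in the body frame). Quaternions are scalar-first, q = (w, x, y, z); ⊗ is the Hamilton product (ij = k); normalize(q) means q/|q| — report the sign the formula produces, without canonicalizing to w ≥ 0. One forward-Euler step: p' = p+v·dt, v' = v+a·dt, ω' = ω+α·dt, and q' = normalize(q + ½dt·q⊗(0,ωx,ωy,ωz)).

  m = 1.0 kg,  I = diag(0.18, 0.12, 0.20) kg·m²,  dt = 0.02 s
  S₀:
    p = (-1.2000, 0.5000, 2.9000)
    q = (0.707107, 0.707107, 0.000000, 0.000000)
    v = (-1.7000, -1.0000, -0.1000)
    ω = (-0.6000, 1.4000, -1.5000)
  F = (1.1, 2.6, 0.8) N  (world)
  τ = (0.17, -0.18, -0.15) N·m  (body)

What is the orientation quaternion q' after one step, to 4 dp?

q⊗(0,ω) = (0.4242642, -0.4242642, 2.0506103, -0.0707107)
updated quaternion q' = (0.7112, 0.7027, 0.0205, -0.0007)

q' = (0.7112, 0.7027, 0.0205, -0.0007)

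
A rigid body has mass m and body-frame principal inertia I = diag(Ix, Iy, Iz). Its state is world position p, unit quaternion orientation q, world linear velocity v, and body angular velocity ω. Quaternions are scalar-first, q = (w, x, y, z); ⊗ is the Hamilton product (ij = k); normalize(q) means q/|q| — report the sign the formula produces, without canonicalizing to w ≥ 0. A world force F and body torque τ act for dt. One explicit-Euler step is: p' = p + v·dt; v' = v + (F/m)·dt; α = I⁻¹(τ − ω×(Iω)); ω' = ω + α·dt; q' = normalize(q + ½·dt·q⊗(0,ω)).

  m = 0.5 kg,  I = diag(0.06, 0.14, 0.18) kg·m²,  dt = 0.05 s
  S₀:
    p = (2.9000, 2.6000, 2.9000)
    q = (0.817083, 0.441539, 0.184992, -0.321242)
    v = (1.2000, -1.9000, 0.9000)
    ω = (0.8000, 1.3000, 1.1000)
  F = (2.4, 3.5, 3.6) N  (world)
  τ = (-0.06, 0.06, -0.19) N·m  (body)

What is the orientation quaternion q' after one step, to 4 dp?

q' = (0.8102, 0.4729, 0.1928, -0.2878)

q⊗(0,ω) = (-0.2403546, 1.2747722, 0.3195214, 1.3247984)
updated quaternion q' = (0.8102, 0.4729, 0.1928, -0.2878)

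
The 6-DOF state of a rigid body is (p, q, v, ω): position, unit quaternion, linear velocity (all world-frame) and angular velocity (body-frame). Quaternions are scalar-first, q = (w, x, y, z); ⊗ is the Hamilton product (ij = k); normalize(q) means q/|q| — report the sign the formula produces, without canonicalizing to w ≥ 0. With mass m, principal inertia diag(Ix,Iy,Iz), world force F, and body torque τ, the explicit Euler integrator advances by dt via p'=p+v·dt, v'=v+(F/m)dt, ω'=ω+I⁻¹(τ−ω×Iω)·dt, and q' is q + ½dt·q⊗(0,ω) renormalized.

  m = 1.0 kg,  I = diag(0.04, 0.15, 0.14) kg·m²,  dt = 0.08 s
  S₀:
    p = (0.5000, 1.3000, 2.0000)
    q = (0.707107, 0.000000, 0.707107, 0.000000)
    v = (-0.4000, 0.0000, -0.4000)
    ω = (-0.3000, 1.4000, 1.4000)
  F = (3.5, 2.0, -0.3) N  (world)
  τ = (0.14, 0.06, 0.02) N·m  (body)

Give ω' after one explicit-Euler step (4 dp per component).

ω×(Iω) gyroscopic = (-0.0196, 0.0420, -0.0462)
(τ − ω×Iω)/I = (3.9900, 0.1200, 0.4729)
new body rate ω' = (0.0192, 1.4096, 1.4378)

ω' = (0.0192, 1.4096, 1.4378)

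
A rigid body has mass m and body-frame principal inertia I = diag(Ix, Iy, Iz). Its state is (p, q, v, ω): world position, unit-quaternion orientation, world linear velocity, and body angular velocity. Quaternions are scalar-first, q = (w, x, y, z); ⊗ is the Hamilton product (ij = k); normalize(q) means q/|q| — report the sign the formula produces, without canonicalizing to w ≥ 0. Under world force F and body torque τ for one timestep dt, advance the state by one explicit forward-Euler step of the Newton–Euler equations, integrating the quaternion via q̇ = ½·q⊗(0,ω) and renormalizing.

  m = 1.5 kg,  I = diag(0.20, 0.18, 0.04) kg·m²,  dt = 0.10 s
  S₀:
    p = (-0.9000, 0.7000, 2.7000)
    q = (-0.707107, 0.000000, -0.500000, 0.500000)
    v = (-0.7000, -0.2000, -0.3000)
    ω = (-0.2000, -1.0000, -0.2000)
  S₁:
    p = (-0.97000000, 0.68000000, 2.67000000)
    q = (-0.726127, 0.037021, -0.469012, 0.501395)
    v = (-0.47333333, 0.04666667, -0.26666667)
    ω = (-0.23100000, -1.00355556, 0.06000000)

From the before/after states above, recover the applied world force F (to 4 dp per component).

F = (3.4000, 3.7000, 0.5000)

v₁ − v₀ = (0.22666667, 0.24666667, 0.03333333)
applied force F = (3.4000, 3.7000, 0.5000)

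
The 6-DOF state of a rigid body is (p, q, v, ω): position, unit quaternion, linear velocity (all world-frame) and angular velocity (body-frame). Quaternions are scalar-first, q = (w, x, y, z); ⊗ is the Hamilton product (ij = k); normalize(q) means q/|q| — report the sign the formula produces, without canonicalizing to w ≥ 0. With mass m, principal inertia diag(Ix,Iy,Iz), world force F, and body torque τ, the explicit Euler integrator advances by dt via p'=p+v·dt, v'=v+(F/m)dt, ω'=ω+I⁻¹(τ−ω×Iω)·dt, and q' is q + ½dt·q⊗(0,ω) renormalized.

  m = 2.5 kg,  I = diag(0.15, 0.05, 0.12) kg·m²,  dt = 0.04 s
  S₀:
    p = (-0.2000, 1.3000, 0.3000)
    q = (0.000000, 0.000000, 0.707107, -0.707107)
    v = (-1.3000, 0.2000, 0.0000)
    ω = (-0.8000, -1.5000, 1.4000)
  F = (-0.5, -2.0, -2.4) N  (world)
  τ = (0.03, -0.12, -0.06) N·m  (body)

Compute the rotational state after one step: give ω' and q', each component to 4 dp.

ω' = (-0.7528, -1.5691, 1.4200)
q' = (0.0410, -0.0014, 0.7177, -0.6951)

precession coupling ω×(Iω) = (-0.1470, -0.0336, -0.1200)
(τ − ω×Iω)/I = (1.1800, -1.7280, 0.5000)
ω' = ω + α·dt = (-0.7528, -1.5691, 1.4200)
2q̇ = q⊗(0,ω) = (2.0506103, -0.0707107, 0.5656856, 0.5656856)
updated quaternion q' = (0.0410, -0.0014, 0.7177, -0.6951)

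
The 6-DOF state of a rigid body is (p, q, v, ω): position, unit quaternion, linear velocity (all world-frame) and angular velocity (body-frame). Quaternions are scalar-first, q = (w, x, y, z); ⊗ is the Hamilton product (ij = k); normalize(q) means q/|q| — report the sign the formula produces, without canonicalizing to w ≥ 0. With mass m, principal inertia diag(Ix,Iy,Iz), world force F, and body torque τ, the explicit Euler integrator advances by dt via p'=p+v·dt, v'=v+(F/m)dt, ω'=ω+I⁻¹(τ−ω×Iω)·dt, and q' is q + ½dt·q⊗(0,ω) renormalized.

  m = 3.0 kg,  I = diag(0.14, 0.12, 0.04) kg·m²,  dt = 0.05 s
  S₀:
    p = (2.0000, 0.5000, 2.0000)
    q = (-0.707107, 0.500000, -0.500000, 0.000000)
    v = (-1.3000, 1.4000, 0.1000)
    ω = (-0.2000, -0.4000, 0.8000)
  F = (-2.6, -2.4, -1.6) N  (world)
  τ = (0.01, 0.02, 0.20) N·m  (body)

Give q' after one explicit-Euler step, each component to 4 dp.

q⊗(0,ω) = (-0.1000000, -0.2585786, -0.1171572, -0.8656856)
q + ½dt·q⊗(0,ω), renormalized = (-0.7094, 0.4934, -0.5028, -0.0216)

q' = (-0.7094, 0.4934, -0.5028, -0.0216)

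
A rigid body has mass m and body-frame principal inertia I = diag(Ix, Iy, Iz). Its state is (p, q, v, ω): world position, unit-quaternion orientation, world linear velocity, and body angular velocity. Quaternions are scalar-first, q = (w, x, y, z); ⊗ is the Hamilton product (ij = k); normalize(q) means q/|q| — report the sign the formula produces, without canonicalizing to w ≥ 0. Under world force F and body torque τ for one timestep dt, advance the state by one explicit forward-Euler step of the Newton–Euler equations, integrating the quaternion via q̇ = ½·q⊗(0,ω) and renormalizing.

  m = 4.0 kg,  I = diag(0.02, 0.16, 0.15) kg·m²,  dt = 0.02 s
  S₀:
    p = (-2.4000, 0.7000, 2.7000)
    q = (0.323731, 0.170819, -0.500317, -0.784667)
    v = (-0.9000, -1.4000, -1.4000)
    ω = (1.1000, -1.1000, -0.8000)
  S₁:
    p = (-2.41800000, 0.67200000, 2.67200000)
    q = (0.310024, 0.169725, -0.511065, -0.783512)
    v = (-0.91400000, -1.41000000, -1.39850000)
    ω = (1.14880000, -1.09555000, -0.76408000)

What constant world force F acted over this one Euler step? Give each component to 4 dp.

Δv = v₁−v₀ = (-0.01400000, -0.01000000, 0.00150000)
F = m·Δv/dt = (-2.8000, -2.0000, 0.3000)

F = (-2.8000, -2.0000, 0.3000)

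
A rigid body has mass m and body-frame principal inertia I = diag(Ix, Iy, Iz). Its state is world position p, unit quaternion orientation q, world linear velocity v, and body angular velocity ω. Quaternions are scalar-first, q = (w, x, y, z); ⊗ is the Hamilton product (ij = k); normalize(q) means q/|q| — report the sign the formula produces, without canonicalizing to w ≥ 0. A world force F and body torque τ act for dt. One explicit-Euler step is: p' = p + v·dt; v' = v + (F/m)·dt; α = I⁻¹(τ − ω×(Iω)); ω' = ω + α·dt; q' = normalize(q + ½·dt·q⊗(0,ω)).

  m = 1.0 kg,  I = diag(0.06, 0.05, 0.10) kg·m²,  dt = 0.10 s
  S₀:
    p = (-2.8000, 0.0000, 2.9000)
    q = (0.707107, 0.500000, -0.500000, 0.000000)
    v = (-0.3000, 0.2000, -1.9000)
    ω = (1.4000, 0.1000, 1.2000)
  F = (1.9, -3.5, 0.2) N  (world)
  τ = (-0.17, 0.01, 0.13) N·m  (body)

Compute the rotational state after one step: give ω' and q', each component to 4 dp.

ω' = (1.1067, 0.2544, 1.3314)
q' = (0.6717, 0.5173, -0.5242, 0.0796)

precession coupling ω×(Iω) = (0.0060, -0.0672, -0.0014)
angular accel α = (-2.9333, 1.5440, 1.3140)
new body rate ω' = (1.1067, 0.2544, 1.3314)
2q̇ = q⊗(0,ω) = (-0.6500000, 0.3899498, -0.5292893, 1.5985284)
updated quaternion q' = (0.6717, 0.5173, -0.5242, 0.0796)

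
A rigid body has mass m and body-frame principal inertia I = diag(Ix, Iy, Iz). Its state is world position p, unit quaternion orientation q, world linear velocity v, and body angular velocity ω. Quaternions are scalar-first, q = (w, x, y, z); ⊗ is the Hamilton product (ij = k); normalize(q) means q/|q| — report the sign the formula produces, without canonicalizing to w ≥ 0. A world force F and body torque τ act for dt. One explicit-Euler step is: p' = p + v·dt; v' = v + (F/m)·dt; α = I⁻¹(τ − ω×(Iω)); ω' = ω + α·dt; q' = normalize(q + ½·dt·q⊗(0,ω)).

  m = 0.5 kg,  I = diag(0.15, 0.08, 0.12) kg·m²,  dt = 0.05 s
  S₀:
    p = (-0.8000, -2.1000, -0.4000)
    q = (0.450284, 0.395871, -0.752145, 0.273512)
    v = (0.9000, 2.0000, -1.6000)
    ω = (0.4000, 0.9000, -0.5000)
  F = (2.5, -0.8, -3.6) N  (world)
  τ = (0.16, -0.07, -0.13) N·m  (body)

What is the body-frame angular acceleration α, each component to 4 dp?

gyro term ω×Iω = (-0.0180, -0.0060, -0.0252)
α = I⁻¹(τ − ω×Iω) = (1.1867, -0.8000, -0.8733)

α = (1.1867, -0.8000, -0.8733)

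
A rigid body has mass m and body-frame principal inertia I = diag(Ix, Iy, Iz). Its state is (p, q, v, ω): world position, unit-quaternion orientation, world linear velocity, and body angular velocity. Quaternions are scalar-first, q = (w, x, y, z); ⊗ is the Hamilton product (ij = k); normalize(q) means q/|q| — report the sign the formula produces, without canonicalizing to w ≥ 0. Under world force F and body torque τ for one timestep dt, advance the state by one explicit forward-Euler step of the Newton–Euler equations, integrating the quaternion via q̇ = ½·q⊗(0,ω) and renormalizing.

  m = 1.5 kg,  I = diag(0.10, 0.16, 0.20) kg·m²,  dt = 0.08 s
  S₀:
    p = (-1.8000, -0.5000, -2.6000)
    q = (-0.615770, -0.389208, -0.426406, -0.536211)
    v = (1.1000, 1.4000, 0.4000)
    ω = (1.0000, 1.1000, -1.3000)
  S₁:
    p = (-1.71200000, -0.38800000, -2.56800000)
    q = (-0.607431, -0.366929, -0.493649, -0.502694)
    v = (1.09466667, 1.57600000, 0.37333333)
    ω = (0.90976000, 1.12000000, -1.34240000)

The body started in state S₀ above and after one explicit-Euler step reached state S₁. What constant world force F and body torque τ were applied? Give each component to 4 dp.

F = (-0.1000, 3.3000, -0.5000)
τ = (-0.1700, 0.1700, -0.0400)

velocity change Δv = (-0.00533333, 0.17600000, -0.02666667)
F = m·Δv/dt = (-0.1000, 3.3000, -0.5000)
rate change Δω = (-0.09024000, 0.02000000, -0.04240000)
τ = I·(Δω/dt) + ω₀×(Iω₀) = (-0.1700, 0.1700, -0.0400)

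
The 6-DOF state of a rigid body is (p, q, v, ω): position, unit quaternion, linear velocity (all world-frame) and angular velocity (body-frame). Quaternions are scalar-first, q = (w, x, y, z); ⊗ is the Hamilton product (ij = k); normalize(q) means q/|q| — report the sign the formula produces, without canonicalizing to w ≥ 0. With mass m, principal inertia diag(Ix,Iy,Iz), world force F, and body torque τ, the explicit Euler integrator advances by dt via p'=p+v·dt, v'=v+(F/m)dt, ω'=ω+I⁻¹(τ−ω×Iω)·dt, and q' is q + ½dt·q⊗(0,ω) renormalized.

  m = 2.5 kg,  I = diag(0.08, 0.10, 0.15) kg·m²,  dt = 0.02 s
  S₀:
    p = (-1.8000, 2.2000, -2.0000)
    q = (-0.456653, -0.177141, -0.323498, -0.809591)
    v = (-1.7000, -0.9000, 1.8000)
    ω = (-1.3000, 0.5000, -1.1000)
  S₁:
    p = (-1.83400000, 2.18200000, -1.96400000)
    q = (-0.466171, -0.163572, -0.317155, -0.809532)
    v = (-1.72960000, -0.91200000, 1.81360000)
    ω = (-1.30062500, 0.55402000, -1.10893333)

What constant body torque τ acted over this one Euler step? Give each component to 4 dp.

rate change Δω = (-0.00062500, 0.05402000, -0.00893333)
precession coupling = (-0.0275, -0.1001, -0.0130)
τ = I·(Δω/dt) + ω₀×(Iω₀) = (-0.0300, 0.1700, -0.0800)

τ = (-0.0300, 0.1700, -0.0800)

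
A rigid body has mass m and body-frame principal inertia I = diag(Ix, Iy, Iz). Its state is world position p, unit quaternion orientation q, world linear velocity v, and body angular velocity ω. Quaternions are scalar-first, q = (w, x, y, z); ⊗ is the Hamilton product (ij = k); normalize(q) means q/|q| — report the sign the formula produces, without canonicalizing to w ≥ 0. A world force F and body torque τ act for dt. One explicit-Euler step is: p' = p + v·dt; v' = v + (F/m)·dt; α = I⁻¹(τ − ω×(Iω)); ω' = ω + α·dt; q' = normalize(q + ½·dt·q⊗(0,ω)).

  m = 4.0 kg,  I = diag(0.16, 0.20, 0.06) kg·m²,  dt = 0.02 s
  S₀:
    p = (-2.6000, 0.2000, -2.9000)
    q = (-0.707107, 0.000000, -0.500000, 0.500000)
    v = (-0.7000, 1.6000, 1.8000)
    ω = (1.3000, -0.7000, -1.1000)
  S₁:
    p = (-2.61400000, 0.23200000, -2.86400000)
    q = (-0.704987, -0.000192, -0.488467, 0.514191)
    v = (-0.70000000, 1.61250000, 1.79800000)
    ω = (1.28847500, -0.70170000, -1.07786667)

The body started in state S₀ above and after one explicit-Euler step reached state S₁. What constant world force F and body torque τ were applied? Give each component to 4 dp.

Δv = v₁−v₀ = (0.00000000, 0.01250000, -0.00200000)
F = m·Δv/dt = (0.0000, 2.5000, -0.4000)
ω₁ − ω₀ = (-0.01152500, -0.00170000, 0.02213333)
ω₀×(Iω₀) = (-0.1078, -0.1430, -0.0364)
applied torque τ = (-0.2000, -0.1600, 0.0300)

F = (0.0000, 2.5000, -0.4000)
τ = (-0.2000, -0.1600, 0.0300)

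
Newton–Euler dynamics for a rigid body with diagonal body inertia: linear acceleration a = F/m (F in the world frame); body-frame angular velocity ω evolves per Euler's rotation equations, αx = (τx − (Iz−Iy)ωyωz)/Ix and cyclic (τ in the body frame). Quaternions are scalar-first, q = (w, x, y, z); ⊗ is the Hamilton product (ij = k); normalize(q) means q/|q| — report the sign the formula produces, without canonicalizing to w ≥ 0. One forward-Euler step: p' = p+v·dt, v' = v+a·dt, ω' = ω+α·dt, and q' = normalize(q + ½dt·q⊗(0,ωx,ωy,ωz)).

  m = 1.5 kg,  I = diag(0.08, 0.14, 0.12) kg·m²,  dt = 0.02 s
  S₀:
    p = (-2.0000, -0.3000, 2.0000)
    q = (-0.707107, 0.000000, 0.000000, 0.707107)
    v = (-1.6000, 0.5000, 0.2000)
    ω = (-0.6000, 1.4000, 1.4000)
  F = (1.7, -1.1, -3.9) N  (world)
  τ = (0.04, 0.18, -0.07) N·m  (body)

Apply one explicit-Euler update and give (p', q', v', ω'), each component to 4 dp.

p' = (-2.0320, -0.2900, 2.0040)
q' = (-0.7169, -0.0057, -0.0141, 0.6971)
v' = (-1.5773, 0.4853, 0.1480)
ω' = (-0.5802, 1.4209, 1.3967)

angular accel α = (0.9900, 1.0457, -0.1633)
ω + α·dt = (-0.5802, 1.4209, 1.3967)
q⊗(0,ω) = (-0.9899498, -0.5656856, -1.4142140, -0.9899498)
q' = normalize(q + ½dt·q⊗(0,ω)) = (-0.7169, -0.0057, -0.0141, 0.6971)
new position p' = (-2.0320, -0.2900, 2.0040)
new velocity v' = (-1.5773, 0.4853, 0.1480)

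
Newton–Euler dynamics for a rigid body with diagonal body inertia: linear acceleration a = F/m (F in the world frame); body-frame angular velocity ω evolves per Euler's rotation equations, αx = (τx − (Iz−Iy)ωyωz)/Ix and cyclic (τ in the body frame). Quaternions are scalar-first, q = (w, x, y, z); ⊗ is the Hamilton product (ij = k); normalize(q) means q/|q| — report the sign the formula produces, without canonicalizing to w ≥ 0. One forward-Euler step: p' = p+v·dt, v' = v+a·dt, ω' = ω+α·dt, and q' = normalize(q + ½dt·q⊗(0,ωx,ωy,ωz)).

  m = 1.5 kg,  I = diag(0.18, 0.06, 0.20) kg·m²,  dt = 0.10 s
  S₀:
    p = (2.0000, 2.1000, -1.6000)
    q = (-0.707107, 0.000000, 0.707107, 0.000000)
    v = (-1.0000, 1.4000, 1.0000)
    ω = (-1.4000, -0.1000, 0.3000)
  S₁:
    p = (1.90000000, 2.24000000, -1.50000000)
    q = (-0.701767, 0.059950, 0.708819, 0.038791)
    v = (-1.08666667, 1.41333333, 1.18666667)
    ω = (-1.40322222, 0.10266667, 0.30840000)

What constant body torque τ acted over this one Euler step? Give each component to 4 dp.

τ = (-0.0100, 0.1300, 0.0000)

Δω = ω₁−ω₀ = (-0.00322222, 0.20266667, 0.00840000)
gyro term ω₀×Iω₀ = (-0.0042, 0.0084, -0.0168)
τ = I·(Δω/dt) + ω₀×(Iω₀) = (-0.0100, 0.1300, 0.0000)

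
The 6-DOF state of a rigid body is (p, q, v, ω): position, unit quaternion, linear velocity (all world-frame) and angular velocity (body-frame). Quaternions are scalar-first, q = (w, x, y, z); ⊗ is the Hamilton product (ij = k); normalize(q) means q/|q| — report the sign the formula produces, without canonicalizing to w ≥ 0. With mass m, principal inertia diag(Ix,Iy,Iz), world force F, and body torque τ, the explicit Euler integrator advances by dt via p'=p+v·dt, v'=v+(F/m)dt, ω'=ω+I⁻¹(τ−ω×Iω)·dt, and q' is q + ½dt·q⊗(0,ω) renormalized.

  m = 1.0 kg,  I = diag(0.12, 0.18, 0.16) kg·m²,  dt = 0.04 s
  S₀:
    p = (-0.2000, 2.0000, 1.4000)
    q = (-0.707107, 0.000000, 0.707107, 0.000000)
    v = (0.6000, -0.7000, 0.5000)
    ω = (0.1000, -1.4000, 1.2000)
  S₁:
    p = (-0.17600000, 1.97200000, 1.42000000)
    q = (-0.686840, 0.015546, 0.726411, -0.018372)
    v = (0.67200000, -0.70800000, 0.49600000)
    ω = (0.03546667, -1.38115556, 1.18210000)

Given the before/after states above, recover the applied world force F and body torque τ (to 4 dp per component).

F = (1.8000, -0.2000, -0.1000)
τ = (-0.1600, 0.0800, -0.0800)

Δv = v₁−v₀ = (0.07200000, -0.00800000, -0.00400000)
m·(v₁−v₀)/dt = (1.8000, -0.2000, -0.1000)
Δω = ω₁−ω₀ = (-0.06453333, 0.01884444, -0.01790000)
precession coupling = (0.0336, -0.0048, -0.0084)
τ = I·(Δω/dt) + ω₀×(Iω₀) = (-0.1600, 0.0800, -0.0800)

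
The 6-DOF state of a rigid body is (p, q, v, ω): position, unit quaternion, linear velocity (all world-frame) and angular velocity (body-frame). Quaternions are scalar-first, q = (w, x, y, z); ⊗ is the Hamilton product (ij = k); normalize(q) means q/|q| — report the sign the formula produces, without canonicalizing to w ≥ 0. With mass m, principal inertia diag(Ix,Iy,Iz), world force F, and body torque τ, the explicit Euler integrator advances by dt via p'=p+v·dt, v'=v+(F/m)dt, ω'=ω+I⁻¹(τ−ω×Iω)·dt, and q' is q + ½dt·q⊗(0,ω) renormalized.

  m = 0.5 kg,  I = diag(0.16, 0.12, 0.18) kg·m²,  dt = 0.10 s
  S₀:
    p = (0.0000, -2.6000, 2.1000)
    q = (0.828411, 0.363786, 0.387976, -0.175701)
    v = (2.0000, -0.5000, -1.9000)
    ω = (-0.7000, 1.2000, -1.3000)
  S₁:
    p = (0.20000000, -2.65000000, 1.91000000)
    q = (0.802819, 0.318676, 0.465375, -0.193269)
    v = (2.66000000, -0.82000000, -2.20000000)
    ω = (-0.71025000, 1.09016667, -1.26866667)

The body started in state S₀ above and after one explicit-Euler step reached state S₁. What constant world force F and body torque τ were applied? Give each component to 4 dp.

F = (3.3000, -1.6000, -1.5000)
τ = (-0.1100, -0.1500, 0.0900)

Δv = v₁−v₀ = (0.66000000, -0.32000000, -0.30000000)
F = m·Δv/dt = (3.3000, -1.6000, -1.5000)
rate change Δω = (-0.01025000, -0.10983333, 0.03133333)
I·α + gyro = (-0.1100, -0.1500, 0.0900)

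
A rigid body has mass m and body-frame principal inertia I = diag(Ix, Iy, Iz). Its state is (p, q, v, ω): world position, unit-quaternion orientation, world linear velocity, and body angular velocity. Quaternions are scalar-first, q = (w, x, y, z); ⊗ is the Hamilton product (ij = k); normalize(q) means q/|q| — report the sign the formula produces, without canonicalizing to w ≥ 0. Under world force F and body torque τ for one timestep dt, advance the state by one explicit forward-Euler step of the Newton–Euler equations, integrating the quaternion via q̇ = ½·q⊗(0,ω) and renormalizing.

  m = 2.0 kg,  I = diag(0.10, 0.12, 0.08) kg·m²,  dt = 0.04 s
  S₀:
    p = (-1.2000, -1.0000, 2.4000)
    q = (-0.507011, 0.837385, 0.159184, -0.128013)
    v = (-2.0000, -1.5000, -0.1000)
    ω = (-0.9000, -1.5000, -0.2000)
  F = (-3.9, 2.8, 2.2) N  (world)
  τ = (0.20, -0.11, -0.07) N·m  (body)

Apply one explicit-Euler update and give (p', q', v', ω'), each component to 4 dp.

p' = (-1.2800, -1.0600, 2.3960)
q' = (-0.4874, 0.8415, 0.1799, -0.1481)
v' = (-2.0780, -1.4440, -0.0560)
ω' = (-0.8152, -1.5379, -0.2485)

(τ − ω×Iω)/I = (2.1200, -0.9467, -1.2125)
ω + α·dt = (-0.8152, -1.5379, -0.2485)
Hamilton product q⊗(0,ω) = (0.9668199, 0.2324536, 1.0432052, -1.0114097)
q + ½dt·q⊗(0,ω), renormalized = (-0.4874, 0.8415, 0.1799, -0.1481)
new position p' = (-1.2800, -1.0600, 2.3960)
new velocity v' = (-2.0780, -1.4440, -0.0560)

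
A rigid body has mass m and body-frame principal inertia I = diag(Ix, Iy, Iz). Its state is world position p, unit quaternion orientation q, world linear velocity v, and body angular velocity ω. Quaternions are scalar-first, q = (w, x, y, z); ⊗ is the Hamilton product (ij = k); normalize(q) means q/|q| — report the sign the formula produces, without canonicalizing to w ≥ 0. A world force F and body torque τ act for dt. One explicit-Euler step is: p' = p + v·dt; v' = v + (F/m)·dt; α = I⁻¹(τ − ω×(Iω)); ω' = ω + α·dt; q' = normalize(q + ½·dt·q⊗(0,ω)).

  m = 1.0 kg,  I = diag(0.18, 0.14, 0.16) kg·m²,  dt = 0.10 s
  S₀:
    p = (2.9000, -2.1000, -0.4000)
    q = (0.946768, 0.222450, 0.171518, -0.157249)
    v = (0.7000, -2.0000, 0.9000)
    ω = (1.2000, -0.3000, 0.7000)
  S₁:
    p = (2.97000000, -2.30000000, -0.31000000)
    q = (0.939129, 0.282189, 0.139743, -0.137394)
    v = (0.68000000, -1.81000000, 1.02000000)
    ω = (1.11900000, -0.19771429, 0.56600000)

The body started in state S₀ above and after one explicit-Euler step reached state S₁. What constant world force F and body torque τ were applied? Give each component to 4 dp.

ω₁ − ω₀ = (-0.08100000, 0.10228571, -0.13400000)
I·α + gyro = (-0.1500, 0.1600, -0.2000)
v₁ − v₀ = (-0.02000000, 0.19000000, 0.12000000)
applied force F = (-0.2000, 1.9000, 1.2000)

F = (-0.2000, 1.9000, 1.2000)
τ = (-0.1500, 0.1600, -0.2000)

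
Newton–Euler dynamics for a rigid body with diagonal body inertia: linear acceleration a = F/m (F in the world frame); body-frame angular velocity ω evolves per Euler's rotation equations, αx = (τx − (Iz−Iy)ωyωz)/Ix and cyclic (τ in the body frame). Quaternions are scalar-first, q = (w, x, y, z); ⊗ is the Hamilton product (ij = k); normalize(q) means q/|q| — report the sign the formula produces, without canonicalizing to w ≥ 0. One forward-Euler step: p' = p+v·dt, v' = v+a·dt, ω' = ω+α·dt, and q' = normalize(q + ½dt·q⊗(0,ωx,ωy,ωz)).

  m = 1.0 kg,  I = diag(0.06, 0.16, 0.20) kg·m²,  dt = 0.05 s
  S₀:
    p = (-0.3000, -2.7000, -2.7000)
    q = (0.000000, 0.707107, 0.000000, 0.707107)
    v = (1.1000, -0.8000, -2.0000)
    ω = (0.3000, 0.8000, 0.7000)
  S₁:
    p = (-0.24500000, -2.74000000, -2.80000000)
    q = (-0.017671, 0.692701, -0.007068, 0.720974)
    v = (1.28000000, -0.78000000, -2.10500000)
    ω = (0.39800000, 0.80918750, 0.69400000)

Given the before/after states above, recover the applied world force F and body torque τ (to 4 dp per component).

Δω = ω₁−ω₀ = (0.09800000, 0.00918750, -0.00600000)
precession coupling = (0.0224, -0.0294, 0.0240)
applied torque τ = (0.1400, 0.0000, 0.0000)
velocity change Δv = (0.18000000, 0.02000000, -0.10500000)
m·(v₁−v₀)/dt = (3.6000, 0.4000, -2.1000)

F = (3.6000, 0.4000, -2.1000)
τ = (0.1400, 0.0000, 0.0000)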